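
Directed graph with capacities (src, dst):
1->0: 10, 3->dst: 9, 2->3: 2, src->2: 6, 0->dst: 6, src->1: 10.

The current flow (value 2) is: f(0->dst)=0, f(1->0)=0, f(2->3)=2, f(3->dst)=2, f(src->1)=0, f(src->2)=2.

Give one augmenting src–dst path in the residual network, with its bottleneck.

src->1->0->dst, bottleneck 6

Residual along src->1->0->dst: src->1: 10, 1->0: 10, 0->dst: 6.
Bottleneck = min = 6.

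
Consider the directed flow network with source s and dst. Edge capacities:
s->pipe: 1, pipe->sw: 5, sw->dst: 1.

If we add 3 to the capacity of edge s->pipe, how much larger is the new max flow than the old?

Original max flow = 1.
Even with extra capacity on s->pipe, another cut of capacity 1 remains binding.
New max flow = 1. Increase = 0.

0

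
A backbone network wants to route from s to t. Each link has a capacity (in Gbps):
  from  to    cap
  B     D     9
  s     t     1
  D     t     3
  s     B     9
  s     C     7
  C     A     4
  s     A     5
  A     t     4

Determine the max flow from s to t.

Augment s→t: bottleneck 1. Total 1.
Augment s→A→t: bottleneck 4. Total 5.
Augment s→B→D→t: bottleneck 3. Total 8.
No augmenting path remains in the residual graph.

8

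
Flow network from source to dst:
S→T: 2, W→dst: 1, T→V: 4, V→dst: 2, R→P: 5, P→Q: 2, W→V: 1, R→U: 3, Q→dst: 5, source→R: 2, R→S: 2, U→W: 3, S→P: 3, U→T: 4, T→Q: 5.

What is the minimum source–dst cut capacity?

Max flow = 2 (via 2 augmenting paths).
In the residual at optimum, the set reachable from source is {source}.
Cut edges: source→R (cap 2). Sum = 2.

2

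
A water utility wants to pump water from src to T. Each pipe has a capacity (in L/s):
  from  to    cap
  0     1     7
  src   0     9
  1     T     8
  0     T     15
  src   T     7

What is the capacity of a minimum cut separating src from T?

16

Max flow = 16 (via 2 augmenting paths).
In the residual at optimum, the set reachable from src is {src}.
Cut edges: src→0 (cap 9), src→T (cap 7). Sum = 16.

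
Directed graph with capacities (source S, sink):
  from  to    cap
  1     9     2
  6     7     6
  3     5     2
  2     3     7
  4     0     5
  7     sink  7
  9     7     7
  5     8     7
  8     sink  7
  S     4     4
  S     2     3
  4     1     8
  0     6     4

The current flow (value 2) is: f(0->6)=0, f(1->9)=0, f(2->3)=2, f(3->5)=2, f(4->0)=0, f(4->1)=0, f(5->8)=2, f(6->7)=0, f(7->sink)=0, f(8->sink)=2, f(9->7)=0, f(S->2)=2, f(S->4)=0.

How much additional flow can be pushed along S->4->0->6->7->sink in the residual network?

4

Residual capacities along the path: S->4: 4, 4->0: 5, 0->6: 4, 6->7: 6, 7->sink: 7.
Minimum is 4.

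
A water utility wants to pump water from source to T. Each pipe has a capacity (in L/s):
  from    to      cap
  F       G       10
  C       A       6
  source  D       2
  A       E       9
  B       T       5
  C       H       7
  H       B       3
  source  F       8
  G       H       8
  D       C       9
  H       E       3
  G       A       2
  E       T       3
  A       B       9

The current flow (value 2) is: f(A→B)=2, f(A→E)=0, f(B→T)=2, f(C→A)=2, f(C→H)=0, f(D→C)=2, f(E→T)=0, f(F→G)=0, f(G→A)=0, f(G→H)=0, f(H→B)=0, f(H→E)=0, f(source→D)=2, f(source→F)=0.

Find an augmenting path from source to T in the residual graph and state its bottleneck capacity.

source→F→G→H→B→T, bottleneck 3

Residual along source→F→G→H→B→T: source→F: 8, F→G: 10, G→H: 8, H→B: 3, B→T: 3.
Bottleneck = min = 3.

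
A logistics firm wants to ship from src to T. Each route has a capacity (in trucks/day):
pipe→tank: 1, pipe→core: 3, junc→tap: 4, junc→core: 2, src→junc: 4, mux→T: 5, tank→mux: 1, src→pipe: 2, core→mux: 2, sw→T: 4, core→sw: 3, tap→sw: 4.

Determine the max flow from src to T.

Augment src→junc→tap→sw→T: bottleneck 4. Total 4.
Augment src→pipe→core→mux→T: bottleneck 2. Total 6.
No augmenting path remains in the residual graph.

6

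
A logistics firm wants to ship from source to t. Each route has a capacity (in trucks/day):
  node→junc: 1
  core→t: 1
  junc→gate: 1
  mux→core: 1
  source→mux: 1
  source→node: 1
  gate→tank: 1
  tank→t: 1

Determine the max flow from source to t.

Augment source→mux→core→t: bottleneck 1. Total 1.
Augment source→node→junc→gate→tank→t: bottleneck 1. Total 2.
No augmenting path remains in the residual graph.

2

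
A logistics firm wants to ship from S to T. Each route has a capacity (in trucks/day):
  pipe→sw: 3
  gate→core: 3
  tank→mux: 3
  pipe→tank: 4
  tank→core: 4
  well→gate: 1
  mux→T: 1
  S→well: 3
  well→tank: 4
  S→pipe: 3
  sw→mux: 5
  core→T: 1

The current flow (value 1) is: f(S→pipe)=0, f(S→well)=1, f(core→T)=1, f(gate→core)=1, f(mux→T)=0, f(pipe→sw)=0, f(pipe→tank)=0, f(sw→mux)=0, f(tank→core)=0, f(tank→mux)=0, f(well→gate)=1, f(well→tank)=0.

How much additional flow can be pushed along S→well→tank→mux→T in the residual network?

Residual capacities along the path: S→well: 2, well→tank: 4, tank→mux: 3, mux→T: 1.
Minimum is 1.

1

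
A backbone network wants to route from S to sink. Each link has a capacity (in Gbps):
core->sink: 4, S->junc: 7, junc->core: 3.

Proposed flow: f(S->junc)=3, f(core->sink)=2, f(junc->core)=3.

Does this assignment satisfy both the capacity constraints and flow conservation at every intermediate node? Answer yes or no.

No

Conservation fails at core: inflow 3 ≠ outflow 2.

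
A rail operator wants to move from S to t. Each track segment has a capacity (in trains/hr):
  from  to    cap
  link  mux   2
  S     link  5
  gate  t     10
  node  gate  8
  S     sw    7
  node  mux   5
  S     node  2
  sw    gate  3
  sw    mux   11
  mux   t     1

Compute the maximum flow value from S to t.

6

Augment S->sw->gate->t: bottleneck 3. Total 3.
Augment S->sw->mux->t: bottleneck 1. Total 4.
Augment S->node->gate->t: bottleneck 2. Total 6.
No augmenting path remains in the residual graph.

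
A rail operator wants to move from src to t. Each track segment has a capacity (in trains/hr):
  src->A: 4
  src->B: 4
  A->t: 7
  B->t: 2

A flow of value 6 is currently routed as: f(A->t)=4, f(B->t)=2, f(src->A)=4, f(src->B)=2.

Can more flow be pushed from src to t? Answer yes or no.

No

Residual reachable from src: {B, src}; t is not reachable.
Saturated cut: src->A, B->t with total capacity 6 = current flow value. Flow is maximum.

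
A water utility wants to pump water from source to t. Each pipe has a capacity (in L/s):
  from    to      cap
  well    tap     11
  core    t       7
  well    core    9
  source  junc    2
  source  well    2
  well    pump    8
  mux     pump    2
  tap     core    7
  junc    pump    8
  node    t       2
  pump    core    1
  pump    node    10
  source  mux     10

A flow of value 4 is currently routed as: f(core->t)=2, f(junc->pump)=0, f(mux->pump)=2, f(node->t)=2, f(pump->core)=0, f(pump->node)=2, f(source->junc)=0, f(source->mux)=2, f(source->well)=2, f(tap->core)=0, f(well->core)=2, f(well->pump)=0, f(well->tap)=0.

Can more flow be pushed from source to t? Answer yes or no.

Residual path source->junc->pump->core->t has bottleneck 1 > 0.
Pushing 1 along it raises the flow to 5, so the given flow is not maximum.

Yes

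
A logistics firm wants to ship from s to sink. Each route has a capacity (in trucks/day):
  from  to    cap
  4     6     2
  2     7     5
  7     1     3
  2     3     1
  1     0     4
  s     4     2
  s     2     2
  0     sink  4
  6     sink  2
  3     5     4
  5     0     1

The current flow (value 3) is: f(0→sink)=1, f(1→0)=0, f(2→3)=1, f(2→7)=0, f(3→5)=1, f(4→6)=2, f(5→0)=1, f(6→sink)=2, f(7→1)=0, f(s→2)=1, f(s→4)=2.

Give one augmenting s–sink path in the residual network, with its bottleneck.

Residual along s→2→7→1→0→sink: s→2: 1, 2→7: 5, 7→1: 3, 1→0: 4, 0→sink: 3.
Bottleneck = min = 1.

s→2→7→1→0→sink, bottleneck 1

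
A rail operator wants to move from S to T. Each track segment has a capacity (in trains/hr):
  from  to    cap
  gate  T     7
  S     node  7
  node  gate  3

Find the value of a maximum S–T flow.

3

Augment S→node→gate→T: bottleneck 3. Total 3.
No augmenting path remains in the residual graph.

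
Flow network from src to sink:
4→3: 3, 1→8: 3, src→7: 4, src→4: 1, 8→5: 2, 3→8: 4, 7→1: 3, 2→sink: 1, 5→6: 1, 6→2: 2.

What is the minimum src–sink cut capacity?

Max flow = 1 (via 1 augmenting path).
In the residual at optimum, the set reachable from src is {1, 3, 4, 5, 7, 8, src}.
Cut edges: 5→6 (cap 1). Sum = 1.

1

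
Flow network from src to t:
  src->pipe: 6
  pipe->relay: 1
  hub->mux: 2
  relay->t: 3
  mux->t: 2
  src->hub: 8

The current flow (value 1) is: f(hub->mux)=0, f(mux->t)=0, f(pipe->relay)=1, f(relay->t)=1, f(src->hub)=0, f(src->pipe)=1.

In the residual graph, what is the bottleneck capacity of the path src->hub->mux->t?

2

Residual capacities along the path: src->hub: 8, hub->mux: 2, mux->t: 2.
Minimum is 2.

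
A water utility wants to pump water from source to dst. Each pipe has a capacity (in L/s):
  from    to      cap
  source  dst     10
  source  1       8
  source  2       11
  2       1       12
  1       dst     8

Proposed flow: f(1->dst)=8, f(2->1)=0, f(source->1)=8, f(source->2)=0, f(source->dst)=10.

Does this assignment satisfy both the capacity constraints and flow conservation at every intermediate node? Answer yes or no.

Yes

Every edge has 0 ≤ f(e) ≤ cap(e).
At each intermediate node, inflow equals outflow.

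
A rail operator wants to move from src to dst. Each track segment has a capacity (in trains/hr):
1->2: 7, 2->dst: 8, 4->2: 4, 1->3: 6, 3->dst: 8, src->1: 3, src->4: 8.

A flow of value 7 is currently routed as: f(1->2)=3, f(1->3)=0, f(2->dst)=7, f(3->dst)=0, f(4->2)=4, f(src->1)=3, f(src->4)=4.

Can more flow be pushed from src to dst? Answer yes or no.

Residual reachable from src: {4, src}; dst is not reachable.
Saturated cut: src->1, 4->2 with total capacity 7 = current flow value. Flow is maximum.

No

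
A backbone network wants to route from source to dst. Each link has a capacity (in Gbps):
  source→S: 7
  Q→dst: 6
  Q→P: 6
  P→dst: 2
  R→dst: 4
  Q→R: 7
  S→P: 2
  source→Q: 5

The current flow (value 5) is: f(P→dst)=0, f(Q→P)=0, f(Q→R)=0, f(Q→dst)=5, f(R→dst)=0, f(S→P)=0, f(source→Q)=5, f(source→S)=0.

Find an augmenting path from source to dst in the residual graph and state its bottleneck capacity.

source→S→P→dst, bottleneck 2

Residual along source→S→P→dst: source→S: 7, S→P: 2, P→dst: 2.
Bottleneck = min = 2.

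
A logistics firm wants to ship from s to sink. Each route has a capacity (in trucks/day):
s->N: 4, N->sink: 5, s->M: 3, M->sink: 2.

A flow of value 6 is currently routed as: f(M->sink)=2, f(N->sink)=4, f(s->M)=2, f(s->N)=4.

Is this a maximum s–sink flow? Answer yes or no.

Yes

Residual reachable from s: {M, s}; sink is not reachable.
Saturated cut: s->N, M->sink with total capacity 6 = current flow value. Flow is maximum.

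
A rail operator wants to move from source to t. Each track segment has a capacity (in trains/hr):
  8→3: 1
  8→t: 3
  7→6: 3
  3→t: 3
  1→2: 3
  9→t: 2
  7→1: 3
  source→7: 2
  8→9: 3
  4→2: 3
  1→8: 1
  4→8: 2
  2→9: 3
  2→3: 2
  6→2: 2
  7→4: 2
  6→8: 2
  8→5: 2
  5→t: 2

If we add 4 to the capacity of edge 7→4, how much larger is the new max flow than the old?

Original max flow = 2.
Edge 7→4 does not cross the min cut (source side {source}), so extra capacity there cannot help.
New max flow = 2. Increase = 0.

0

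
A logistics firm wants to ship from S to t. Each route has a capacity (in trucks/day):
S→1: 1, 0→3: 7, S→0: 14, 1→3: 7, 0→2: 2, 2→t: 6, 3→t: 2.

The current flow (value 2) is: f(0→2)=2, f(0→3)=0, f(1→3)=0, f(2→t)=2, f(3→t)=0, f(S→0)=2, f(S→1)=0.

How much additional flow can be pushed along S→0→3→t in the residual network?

Residual capacities along the path: S→0: 12, 0→3: 7, 3→t: 2.
Minimum is 2.

2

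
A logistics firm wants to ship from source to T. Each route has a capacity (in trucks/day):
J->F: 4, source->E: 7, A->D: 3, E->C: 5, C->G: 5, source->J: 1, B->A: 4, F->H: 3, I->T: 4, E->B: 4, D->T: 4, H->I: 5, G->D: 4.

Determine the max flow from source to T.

Augment source->E->B->A->D->T: bottleneck 3. Total 3.
Augment source->E->C->G->D->T: bottleneck 1. Total 4.
Augment source->J->F->H->I->T: bottleneck 1. Total 5.
No augmenting path remains in the residual graph.

5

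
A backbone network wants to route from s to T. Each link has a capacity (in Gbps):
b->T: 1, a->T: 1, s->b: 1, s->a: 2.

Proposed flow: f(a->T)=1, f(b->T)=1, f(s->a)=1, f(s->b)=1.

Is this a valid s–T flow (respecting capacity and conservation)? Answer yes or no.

Every edge has 0 ≤ f(e) ≤ cap(e).
At each intermediate node, inflow equals outflow.

Yes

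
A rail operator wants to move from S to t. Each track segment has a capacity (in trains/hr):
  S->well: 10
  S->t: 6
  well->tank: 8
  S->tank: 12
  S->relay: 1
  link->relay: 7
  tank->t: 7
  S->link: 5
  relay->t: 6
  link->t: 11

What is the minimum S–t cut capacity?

19

Max flow = 19 (via 4 augmenting paths).
In the residual at optimum, the set reachable from S is {S, tank, well}.
Cut edges: S->link (cap 5), S->relay (cap 1), S->t (cap 6), tank->t (cap 7). Sum = 19.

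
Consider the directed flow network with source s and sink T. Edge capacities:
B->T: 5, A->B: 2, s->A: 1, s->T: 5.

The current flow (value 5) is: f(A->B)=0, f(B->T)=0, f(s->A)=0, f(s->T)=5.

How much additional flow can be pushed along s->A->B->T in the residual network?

Residual capacities along the path: s->A: 1, A->B: 2, B->T: 5.
Minimum is 1.

1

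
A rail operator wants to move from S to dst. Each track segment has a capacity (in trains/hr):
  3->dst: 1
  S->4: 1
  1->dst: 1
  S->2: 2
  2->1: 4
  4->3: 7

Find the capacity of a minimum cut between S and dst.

2

Max flow = 2 (via 2 augmenting paths).
In the residual at optimum, the set reachable from S is {1, 2, S}.
Cut edges: S->4 (cap 1), 1->dst (cap 1). Sum = 2.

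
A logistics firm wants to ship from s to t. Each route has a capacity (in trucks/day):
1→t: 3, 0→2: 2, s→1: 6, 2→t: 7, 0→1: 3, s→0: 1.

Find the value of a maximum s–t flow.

Augment s→1→t: bottleneck 3. Total 3.
Augment s→0→2→t: bottleneck 1. Total 4.
No augmenting path remains in the residual graph.

4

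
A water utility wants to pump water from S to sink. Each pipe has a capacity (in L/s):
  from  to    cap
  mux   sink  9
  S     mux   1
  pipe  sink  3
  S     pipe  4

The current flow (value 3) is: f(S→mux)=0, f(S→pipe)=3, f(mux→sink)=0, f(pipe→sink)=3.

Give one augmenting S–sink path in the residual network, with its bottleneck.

Residual along S→mux→sink: S→mux: 1, mux→sink: 9.
Bottleneck = min = 1.

S→mux→sink, bottleneck 1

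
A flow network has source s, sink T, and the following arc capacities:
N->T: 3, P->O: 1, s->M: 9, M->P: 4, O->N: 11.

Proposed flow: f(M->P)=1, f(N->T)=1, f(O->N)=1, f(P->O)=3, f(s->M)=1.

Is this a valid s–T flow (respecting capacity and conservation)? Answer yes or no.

No

Capacity violated on P->O: flow 3 > capacity 1.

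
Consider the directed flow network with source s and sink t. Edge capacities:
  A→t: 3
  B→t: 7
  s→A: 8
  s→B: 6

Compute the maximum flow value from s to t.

Augment s→B→t: bottleneck 6. Total 6.
Augment s→A→t: bottleneck 3. Total 9.
No augmenting path remains in the residual graph.

9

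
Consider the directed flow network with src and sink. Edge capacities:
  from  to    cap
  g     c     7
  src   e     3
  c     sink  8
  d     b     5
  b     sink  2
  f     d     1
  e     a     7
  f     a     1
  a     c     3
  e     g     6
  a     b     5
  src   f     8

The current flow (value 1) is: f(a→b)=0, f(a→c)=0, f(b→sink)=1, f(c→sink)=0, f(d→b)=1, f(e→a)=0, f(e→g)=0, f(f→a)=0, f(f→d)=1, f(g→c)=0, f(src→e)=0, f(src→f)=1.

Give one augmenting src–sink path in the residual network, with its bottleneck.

Residual along src→f→a→b→sink: src→f: 7, f→a: 1, a→b: 5, b→sink: 1.
Bottleneck = min = 1.

src→f→a→b→sink, bottleneck 1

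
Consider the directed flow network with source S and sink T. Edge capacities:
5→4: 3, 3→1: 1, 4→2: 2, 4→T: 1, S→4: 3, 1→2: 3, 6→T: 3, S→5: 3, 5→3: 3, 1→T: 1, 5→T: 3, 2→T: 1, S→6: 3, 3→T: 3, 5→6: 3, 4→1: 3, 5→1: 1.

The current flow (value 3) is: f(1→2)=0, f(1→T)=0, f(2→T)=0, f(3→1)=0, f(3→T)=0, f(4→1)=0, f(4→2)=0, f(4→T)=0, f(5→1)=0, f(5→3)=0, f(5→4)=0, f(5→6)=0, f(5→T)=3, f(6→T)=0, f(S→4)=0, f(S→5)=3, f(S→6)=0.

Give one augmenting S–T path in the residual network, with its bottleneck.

Residual along S→4→T: S→4: 3, 4→T: 1.
Bottleneck = min = 1.

S→4→T, bottleneck 1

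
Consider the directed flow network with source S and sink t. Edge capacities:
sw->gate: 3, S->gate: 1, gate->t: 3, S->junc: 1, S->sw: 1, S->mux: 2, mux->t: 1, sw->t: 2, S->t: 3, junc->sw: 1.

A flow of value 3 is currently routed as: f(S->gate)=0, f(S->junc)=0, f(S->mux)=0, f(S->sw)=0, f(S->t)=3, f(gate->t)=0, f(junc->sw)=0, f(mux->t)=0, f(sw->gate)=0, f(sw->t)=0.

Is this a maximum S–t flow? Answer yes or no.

Residual path S->sw->t has bottleneck 1 > 0.
Pushing 1 along it raises the flow to 4, so the given flow is not maximum.

No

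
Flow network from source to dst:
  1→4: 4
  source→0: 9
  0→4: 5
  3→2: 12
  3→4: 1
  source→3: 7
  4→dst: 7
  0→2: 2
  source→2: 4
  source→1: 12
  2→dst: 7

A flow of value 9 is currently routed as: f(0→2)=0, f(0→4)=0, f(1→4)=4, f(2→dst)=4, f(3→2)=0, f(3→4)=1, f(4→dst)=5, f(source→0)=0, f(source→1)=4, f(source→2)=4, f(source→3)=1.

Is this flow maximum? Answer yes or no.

No

Residual path source→3→2→dst has bottleneck 3 > 0.
Pushing 3 along it raises the flow to 12, so the given flow is not maximum.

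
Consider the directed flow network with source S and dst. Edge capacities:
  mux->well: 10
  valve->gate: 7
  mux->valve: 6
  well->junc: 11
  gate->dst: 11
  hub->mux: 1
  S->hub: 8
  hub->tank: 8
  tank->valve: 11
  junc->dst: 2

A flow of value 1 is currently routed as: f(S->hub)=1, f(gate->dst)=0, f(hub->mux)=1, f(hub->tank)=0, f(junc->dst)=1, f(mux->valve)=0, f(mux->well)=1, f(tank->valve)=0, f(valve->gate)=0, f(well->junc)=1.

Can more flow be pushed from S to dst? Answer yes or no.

Residual path S->hub->tank->valve->gate->dst has bottleneck 7 > 0.
Pushing 7 along it raises the flow to 8, so the given flow is not maximum.

Yes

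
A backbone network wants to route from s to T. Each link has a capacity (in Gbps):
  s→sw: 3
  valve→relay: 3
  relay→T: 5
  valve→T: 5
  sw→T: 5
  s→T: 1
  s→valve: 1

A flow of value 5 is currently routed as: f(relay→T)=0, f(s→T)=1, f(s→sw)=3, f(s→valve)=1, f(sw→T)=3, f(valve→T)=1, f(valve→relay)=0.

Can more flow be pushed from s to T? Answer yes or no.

No

Residual reachable from s: {s}; T is not reachable.
Saturated cut: s→valve, s→sw, s→T with total capacity 5 = current flow value. Flow is maximum.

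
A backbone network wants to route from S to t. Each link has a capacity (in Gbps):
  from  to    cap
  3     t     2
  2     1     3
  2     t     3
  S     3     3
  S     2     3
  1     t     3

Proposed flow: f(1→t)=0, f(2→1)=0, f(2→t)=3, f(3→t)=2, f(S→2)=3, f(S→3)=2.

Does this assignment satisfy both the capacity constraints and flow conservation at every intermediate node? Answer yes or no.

Every edge has 0 ≤ f(e) ≤ cap(e).
At each intermediate node, inflow equals outflow.

Yes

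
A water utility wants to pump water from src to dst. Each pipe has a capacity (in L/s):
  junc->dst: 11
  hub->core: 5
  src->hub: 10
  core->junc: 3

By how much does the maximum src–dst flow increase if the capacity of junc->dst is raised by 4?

0

Original max flow = 3.
Edge junc->dst does not cross the min cut (source side {core, hub, src}), so extra capacity there cannot help.
New max flow = 3. Increase = 0.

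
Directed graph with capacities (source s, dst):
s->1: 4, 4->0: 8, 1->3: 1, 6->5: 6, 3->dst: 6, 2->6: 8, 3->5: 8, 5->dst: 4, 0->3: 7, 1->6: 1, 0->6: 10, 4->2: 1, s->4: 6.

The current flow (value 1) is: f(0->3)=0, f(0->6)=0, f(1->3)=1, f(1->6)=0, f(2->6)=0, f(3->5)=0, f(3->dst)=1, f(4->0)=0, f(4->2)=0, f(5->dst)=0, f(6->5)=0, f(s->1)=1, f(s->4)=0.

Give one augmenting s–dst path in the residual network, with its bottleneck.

s->4->0->3->dst, bottleneck 5

Residual along s->4->0->3->dst: s->4: 6, 4->0: 8, 0->3: 7, 3->dst: 5.
Bottleneck = min = 5.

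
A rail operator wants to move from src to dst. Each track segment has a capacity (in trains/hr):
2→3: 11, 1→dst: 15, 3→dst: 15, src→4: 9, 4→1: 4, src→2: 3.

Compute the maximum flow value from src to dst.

Augment src→2→3→dst: bottleneck 3. Total 3.
Augment src→4→1→dst: bottleneck 4. Total 7.
No augmenting path remains in the residual graph.

7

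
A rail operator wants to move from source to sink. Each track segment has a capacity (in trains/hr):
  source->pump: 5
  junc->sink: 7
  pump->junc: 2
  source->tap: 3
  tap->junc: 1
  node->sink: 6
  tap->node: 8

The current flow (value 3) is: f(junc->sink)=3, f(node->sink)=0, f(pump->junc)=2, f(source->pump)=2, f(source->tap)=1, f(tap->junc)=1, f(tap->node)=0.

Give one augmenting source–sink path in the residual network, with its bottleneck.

Residual along source->tap->node->sink: source->tap: 2, tap->node: 8, node->sink: 6.
Bottleneck = min = 2.

source->tap->node->sink, bottleneck 2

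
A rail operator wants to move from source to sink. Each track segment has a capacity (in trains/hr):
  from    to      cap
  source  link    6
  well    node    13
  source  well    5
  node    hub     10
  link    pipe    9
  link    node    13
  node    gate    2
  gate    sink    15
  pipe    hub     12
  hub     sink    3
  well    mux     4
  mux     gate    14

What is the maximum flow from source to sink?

Augment source→well→mux→gate→sink: bottleneck 4. Total 4.
Augment source→well→node→gate→sink: bottleneck 1. Total 5.
Augment source→link→node→gate→sink: bottleneck 1. Total 6.
Augment source→link→node→hub→sink: bottleneck 3. Total 9.
No augmenting path remains in the residual graph.

9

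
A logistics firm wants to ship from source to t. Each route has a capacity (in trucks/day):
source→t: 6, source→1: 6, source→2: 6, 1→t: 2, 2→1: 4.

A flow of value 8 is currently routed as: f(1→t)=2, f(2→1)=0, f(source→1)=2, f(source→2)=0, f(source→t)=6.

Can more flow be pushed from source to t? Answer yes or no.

Residual reachable from source: {1, 2, source}; t is not reachable.
Saturated cut: source→t, 1→t with total capacity 8 = current flow value. Flow is maximum.

No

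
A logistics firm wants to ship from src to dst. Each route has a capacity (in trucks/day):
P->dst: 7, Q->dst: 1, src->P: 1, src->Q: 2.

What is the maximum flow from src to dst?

2

Augment src->P->dst: bottleneck 1. Total 1.
Augment src->Q->dst: bottleneck 1. Total 2.
No augmenting path remains in the residual graph.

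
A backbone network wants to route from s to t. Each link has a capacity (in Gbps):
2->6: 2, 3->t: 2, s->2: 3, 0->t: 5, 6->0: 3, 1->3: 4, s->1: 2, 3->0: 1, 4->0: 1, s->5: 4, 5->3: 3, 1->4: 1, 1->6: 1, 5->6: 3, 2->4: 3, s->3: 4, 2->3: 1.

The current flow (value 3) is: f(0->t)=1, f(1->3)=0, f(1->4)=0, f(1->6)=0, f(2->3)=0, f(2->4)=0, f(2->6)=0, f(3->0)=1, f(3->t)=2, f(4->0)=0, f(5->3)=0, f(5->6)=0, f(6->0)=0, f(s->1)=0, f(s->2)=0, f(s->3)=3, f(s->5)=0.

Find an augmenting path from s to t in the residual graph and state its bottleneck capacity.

Residual along s->5->6->0->t: s->5: 4, 5->6: 3, 6->0: 3, 0->t: 4.
Bottleneck = min = 3.

s->5->6->0->t, bottleneck 3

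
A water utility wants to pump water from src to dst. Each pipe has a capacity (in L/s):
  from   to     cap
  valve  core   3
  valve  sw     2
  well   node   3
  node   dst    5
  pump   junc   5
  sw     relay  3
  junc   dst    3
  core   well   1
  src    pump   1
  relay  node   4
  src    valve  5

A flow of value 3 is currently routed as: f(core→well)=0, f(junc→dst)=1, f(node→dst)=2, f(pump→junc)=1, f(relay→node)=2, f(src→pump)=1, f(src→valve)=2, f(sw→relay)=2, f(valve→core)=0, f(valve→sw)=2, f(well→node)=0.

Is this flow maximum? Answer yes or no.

No

Residual path src→valve→core→well→node→dst has bottleneck 1 > 0.
Pushing 1 along it raises the flow to 4, so the given flow is not maximum.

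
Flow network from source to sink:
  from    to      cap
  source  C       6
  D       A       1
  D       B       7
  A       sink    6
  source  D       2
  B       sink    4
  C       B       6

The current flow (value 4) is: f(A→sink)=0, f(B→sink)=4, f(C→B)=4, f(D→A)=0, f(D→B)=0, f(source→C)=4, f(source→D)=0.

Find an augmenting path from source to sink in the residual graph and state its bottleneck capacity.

source→D→A→sink, bottleneck 1

Residual along source→D→A→sink: source→D: 2, D→A: 1, A→sink: 6.
Bottleneck = min = 1.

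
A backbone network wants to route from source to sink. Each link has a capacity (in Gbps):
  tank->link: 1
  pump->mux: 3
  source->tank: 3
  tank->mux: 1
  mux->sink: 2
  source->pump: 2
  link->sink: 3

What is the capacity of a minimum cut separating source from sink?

3

Max flow = 3 (via 2 augmenting paths).
In the residual at optimum, the set reachable from source is {mux, pump, source, tank}.
Cut edges: tank->link (cap 1), mux->sink (cap 2). Sum = 3.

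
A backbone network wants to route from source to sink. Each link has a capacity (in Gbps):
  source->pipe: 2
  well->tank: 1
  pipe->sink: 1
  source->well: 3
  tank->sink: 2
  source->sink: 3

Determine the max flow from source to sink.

Augment source->sink: bottleneck 3. Total 3.
Augment source->pipe->sink: bottleneck 1. Total 4.
Augment source->well->tank->sink: bottleneck 1. Total 5.
No augmenting path remains in the residual graph.

5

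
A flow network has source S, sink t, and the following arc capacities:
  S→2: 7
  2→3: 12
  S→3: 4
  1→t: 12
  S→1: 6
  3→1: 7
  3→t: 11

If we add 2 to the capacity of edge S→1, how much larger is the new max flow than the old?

Original max flow = 17.
After raising cap(S→1), augmenting paths through that edge carry 2 more units.
New max flow = 19. Increase = 2.

2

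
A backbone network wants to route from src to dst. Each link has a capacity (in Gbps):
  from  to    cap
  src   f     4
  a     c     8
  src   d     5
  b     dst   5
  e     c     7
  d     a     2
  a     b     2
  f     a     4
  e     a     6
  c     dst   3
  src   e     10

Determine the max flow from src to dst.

Augment src->e->c->dst: bottleneck 3. Total 3.
Augment src->e->a->b->dst: bottleneck 2. Total 5.
No augmenting path remains in the residual graph.

5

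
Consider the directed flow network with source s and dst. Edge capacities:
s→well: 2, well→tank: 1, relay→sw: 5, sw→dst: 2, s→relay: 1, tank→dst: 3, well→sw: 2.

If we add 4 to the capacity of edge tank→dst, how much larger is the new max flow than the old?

0

Original max flow = 3.
Edge tank→dst does not cross the min cut (source side {s}), so extra capacity there cannot help.
New max flow = 3. Increase = 0.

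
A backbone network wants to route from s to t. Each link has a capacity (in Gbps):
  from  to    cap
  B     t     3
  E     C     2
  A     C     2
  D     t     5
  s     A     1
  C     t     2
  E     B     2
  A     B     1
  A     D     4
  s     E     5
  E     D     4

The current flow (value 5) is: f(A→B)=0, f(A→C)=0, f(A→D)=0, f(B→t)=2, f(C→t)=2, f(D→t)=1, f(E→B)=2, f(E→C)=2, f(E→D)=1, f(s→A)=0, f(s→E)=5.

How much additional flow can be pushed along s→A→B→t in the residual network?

Residual capacities along the path: s→A: 1, A→B: 1, B→t: 1.
Minimum is 1.

1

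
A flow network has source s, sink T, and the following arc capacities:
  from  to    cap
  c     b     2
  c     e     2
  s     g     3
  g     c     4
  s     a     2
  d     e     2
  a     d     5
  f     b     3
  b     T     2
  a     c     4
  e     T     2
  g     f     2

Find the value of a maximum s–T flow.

Augment s->g->f->b->T: bottleneck 2. Total 2.
Augment s->g->c->e->T: bottleneck 1. Total 3.
Augment s->a->c->e->T: bottleneck 1. Total 4.
No augmenting path remains in the residual graph.

4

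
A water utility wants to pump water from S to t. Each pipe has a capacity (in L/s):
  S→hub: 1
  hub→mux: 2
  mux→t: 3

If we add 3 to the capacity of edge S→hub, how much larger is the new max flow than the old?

1

Original max flow = 1.
After raising cap(S→hub), augmenting paths through that edge carry 1 more unit.
New max flow = 2. Increase = 1.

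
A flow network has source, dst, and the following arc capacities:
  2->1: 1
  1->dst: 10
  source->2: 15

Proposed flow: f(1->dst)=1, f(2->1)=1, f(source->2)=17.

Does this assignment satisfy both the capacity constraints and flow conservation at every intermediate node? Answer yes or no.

No

Capacity violated on source->2: flow 17 > capacity 15.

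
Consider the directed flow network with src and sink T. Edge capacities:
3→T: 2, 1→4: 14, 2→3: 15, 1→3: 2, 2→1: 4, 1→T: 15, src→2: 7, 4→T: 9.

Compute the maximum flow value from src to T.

6

Augment src→2→1→T: bottleneck 4. Total 4.
Augment src→2→3→T: bottleneck 2. Total 6.
No augmenting path remains in the residual graph.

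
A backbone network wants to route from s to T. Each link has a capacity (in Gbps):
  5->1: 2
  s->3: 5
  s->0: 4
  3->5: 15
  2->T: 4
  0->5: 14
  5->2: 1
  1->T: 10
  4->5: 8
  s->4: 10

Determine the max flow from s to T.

3

Augment s->3->5->1->T: bottleneck 2. Total 2.
Augment s->3->5->2->T: bottleneck 1. Total 3.
No augmenting path remains in the residual graph.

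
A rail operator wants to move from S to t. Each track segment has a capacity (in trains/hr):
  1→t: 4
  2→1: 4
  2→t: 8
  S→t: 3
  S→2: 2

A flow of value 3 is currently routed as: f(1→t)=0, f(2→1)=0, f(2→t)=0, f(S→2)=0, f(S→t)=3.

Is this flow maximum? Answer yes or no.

Residual path S→2→t has bottleneck 2 > 0.
Pushing 2 along it raises the flow to 5, so the given flow is not maximum.

No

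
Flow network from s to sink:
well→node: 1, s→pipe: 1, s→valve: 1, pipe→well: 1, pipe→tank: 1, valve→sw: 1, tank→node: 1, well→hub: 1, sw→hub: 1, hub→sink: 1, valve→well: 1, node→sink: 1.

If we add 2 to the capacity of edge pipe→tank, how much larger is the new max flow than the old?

0

Original max flow = 2.
Edge pipe→tank does not cross the min cut (source side {s}), so extra capacity there cannot help.
New max flow = 2. Increase = 0.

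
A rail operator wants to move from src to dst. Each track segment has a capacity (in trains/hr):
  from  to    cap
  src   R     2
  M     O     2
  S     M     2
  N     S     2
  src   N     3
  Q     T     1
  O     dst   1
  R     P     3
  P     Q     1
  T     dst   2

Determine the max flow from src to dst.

2

Augment src→N→S→M→O→dst: bottleneck 1. Total 1.
Augment src→R→P→Q→T→dst: bottleneck 1. Total 2.
No augmenting path remains in the residual graph.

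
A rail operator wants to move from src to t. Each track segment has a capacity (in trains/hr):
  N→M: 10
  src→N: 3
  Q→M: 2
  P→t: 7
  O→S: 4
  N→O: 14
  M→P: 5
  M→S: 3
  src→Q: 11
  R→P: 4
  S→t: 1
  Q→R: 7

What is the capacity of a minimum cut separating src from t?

Max flow = 8 (via 4 augmenting paths).
In the residual at optimum, the set reachable from src is {M, N, O, P, Q, R, S, src}.
Cut edges: S→t (cap 1), P→t (cap 7). Sum = 8.

8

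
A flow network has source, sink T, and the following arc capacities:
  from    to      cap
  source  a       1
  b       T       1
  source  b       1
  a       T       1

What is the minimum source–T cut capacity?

Max flow = 2 (via 2 augmenting paths).
In the residual at optimum, the set reachable from source is {source}.
Cut edges: source->b (cap 1), source->a (cap 1). Sum = 2.

2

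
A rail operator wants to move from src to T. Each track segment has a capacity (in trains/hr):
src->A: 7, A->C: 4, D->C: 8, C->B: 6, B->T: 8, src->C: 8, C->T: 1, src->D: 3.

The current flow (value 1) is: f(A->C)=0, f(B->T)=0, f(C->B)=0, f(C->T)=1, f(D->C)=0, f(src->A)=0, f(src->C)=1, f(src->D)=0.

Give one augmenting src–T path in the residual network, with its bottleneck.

Residual along src->C->B->T: src->C: 7, C->B: 6, B->T: 8.
Bottleneck = min = 6.

src->C->B->T, bottleneck 6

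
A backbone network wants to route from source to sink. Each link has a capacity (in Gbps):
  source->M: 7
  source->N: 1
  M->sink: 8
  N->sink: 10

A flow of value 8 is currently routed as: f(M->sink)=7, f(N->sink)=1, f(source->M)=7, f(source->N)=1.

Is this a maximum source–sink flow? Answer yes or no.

Yes

Residual reachable from source: {source}; sink is not reachable.
Saturated cut: source->N, source->M with total capacity 8 = current flow value. Flow is maximum.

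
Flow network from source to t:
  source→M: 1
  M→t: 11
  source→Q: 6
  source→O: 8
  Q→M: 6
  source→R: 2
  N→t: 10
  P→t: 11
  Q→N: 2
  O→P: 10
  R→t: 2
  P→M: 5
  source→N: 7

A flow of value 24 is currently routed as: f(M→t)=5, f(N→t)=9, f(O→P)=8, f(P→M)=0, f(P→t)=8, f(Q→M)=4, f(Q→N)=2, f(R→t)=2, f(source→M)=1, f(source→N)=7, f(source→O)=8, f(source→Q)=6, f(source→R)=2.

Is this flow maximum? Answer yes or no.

Residual reachable from source: {source}; t is not reachable.
Saturated cut: source→Q, source→R, source→N, source→O, source→M with total capacity 24 = current flow value. Flow is maximum.

Yes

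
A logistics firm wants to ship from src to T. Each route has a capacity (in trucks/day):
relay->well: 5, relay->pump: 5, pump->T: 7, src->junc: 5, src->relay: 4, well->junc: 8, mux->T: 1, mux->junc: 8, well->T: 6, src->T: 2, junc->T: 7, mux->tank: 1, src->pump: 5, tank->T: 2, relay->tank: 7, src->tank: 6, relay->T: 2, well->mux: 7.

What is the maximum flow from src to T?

18

Augment src->T: bottleneck 2. Total 2.
Augment src->relay->T: bottleneck 2. Total 4.
Augment src->tank->T: bottleneck 2. Total 6.
Augment src->pump->T: bottleneck 5. Total 11.
Augment src->junc->T: bottleneck 5. Total 16.
Augment src->relay->well->T: bottleneck 2. Total 18.
No augmenting path remains in the residual graph.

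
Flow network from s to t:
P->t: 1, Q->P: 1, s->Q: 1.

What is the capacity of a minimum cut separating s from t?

Max flow = 1 (via 1 augmenting path).
In the residual at optimum, the set reachable from s is {s}.
Cut edges: s->Q (cap 1). Sum = 1.

1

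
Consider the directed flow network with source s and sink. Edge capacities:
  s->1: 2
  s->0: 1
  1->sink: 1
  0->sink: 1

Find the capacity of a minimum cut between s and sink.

Max flow = 2 (via 2 augmenting paths).
In the residual at optimum, the set reachable from s is {1, s}.
Cut edges: s->0 (cap 1), 1->sink (cap 1). Sum = 2.

2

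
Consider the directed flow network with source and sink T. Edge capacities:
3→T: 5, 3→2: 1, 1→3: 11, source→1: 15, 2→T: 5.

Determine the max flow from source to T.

6

Augment source→1→3→T: bottleneck 5. Total 5.
Augment source→1→3→2→T: bottleneck 1. Total 6.
No augmenting path remains in the residual graph.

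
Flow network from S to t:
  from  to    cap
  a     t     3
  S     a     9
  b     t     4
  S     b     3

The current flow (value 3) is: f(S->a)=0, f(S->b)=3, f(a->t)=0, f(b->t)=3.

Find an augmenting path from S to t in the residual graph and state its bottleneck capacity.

Residual along S->a->t: S->a: 9, a->t: 3.
Bottleneck = min = 3.

S->a->t, bottleneck 3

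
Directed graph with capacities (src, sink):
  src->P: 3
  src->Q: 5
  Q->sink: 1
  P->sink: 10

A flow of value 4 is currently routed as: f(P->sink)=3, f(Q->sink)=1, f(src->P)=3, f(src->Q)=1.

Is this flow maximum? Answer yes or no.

Yes

Residual reachable from src: {Q, src}; sink is not reachable.
Saturated cut: src->P, Q->sink with total capacity 4 = current flow value. Flow is maximum.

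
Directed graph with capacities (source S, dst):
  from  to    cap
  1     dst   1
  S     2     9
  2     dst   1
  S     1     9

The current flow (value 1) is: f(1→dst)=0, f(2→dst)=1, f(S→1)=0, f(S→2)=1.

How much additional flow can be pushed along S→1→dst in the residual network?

Residual capacities along the path: S→1: 9, 1→dst: 1.
Minimum is 1.

1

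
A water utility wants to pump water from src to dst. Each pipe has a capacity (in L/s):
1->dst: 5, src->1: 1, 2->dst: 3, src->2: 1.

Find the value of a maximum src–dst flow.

Augment src->2->dst: bottleneck 1. Total 1.
Augment src->1->dst: bottleneck 1. Total 2.
No augmenting path remains in the residual graph.

2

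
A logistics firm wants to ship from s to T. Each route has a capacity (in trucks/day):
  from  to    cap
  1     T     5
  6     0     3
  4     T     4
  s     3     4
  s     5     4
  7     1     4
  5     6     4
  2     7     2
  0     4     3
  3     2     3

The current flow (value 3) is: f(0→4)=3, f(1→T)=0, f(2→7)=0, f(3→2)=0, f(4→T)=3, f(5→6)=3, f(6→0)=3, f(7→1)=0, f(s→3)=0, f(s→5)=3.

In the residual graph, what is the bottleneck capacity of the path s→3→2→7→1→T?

Residual capacities along the path: s→3: 4, 3→2: 3, 2→7: 2, 7→1: 4, 1→T: 5.
Minimum is 2.

2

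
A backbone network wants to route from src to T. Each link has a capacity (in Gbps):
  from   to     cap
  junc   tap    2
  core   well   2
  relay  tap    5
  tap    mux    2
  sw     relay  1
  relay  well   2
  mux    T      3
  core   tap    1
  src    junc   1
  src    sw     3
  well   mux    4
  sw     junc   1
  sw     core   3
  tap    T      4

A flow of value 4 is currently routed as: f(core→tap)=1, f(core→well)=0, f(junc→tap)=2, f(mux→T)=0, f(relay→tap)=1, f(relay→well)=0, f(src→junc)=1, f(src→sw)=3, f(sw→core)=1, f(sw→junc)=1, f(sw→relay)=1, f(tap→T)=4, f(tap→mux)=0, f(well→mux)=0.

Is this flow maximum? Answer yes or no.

Yes

Residual reachable from src: {src}; T is not reachable.
Saturated cut: src→sw, src→junc with total capacity 4 = current flow value. Flow is maximum.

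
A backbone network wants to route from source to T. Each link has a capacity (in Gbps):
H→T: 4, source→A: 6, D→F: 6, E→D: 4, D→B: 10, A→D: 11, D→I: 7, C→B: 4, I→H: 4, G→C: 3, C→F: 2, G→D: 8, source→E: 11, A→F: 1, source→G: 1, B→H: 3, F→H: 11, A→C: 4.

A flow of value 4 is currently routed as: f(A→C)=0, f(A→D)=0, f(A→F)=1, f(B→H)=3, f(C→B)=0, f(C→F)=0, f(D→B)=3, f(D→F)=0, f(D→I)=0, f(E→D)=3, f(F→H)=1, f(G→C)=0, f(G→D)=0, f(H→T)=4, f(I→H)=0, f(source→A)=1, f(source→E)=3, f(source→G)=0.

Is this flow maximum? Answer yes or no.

Yes

Residual reachable from source: {A, B, C, D, E, F, G, H, I, source}; T is not reachable.
Saturated cut: H→T with total capacity 4 = current flow value. Flow is maximum.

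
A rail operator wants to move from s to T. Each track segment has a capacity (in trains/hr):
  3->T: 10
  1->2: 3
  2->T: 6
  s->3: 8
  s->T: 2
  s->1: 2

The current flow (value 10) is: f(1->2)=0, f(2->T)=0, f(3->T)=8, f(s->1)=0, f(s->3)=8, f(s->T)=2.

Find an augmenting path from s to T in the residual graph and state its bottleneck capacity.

s->1->2->T, bottleneck 2

Residual along s->1->2->T: s->1: 2, 1->2: 3, 2->T: 6.
Bottleneck = min = 2.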